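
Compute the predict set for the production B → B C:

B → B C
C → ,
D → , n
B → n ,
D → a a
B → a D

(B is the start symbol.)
{ 'a', 'n' }

PREDICT(B → B C) = (FIRST(RHS) \ {ε}) ∪ (FOLLOW(B) if ε ∈ FIRST(RHS), i.e. RHS ⇒* ε)
FIRST(B) = { 'a', 'n' }
FIRST(B C) = { 'a', 'n' }
ε ∉ FIRST(B C), so FOLLOW(B) is not added.
PREDICT(B → B C) = { 'a', 'n' }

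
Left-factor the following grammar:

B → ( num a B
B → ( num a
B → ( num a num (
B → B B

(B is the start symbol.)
Left-factoring transforms A → αβ₁ | αβ₂ into A → αA' and A' → β₁ | β₂
(α is the longest common prefix among the alternatives). Repeat until
no nonterminal has two alternatives with a common prefix.

Round 1: B has alternatives sharing prefix '( num a'. Introduce B': B → ( num a B'
  Add: B' → B
  Add: B' → ε
  Add: B' → num (

No remaining common prefixes — done.

Resulting grammar:
B → ( num a B'
B' → B
B' → ε
B' → num (
B → B B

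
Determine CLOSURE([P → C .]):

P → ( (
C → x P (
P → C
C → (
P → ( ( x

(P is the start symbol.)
Start with: [P → C .]
The dot is at the end, so nothing is added.

CLOSURE = { [P → C .] }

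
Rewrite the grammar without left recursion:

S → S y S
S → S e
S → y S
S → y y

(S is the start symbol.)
S → y S S'
S → y y S'
S' → y S S'
S' → e S'
S' → ε

S is directly left-recursive. The standard transformation for
  A → A α₁ | ... | A α_m | β₁ | ... | β_n
is
  A  → β₁ A' | ... | β_n A'
  A' → α₁ A' | ... | α_m A' | ε

S → y S becomes S → y S S'
S → y y becomes S → y y S'
S → S y S becomes S' → y S S'
S → S e becomes S' → e S'
Add S' → ε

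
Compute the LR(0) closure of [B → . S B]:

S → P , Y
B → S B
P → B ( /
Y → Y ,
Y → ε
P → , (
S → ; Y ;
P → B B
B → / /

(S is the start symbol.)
{ [B → . / /], [B → . S B], [P → . , (], [P → . B ( /], [P → . B B], [S → . ; Y ;], [S → . P , Y] }

To compute CLOSURE, for each item [A → α.Bβ] where B is a non-terminal, add [B → .γ] for all productions B → γ; repeat for the newly added items until nothing changes.

Start with: [B → . S B]
  [B → . S B] has the dot before S: add [S → . P , Y], [S → . ; Y ;]
  [S → . P , Y] has the dot before P: add [P → . B ( /], [P → . , (], [P → . B B]
  [P → . B ( /] has the dot before B: add [B → . / /]
No further items can be added.

CLOSURE = { [B → . / /], [B → . S B], [P → . , (], [P → . B ( /], [P → . B B], [S → . ; Y ;], [S → . P , Y] }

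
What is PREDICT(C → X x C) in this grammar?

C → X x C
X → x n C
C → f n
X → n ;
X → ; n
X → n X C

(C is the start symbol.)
PREDICT(C → X x C) = (FIRST(RHS) \ {ε}) ∪ (FOLLOW(C) if ε ∈ FIRST(RHS), i.e. RHS ⇒* ε)
FIRST(X) = { ';', 'n', 'x' }
FIRST(X x C) = { ';', 'n', 'x' }
ε ∉ FIRST(X x C), so FOLLOW(C) is not added.
PREDICT(C → X x C) = { ';', 'n', 'x' }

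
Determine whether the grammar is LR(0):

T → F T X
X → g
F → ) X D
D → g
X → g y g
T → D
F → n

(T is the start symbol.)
No. Shift-reduce conflict between [X → g .] and [X → g . y g]

Augment with T' → T and build the canonical LR(0) collection (I0 = CLOSURE({[T' → . T]}), then GOTO on every symbol after a dot until no new states appear). It has 14 states:
  I0: { [D → . g], [F → . ) X D], [F → . n], [T → . D], [T → . F T X], [T' → . T] }  — shift
  I1: { [F → ) . X D], [X → . g y g], [X → . g] }  — shift
  I2: { [T → D .] }  — reduce
  I3: { [D → . g], [F → . ) X D], [F → . n], [T → . D], [T → . F T X], [T → F . T X] }  — shift
  I4: { [T' → T .] }  — accept
  I5: { [D → g .] }  — reduce
  I6: { [F → n .] }  — reduce
  I7: { [T → F T . X], [X → . g y g], [X → . g] }  — shift
  I8: { [T → F T X .] }  — reduce
  I9: { [X → g . y g], [X → g .] }  — shift, reduce
  I10: { [X → g y . g] }  — shift
  I11: { [X → g y g .] }  — reduce
  I12: { [D → . g], [F → ) X . D] }  — shift
  I13: { [F → ) X D .] }  — reduce

Conflict in state I9:
  Shift-reduce conflict between [X → g .] and [X → g . y g]
So the grammar is NOT LR(0).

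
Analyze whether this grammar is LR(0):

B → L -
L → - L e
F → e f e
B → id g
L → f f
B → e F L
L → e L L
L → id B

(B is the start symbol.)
A grammar is LR(0) if no state in the canonical LR(0) collection has:
  - both a shift item (dot before a terminal) and a complete item (shift-reduce conflict), or
  - two or more complete items (reduce-reduce conflict; the accept item [B' → B .] counts as a complete item here).

Augment with B' → B and build the canonical LR(0) collection (I0 = CLOSURE({[B' → . B]}), then GOTO on every symbol after a dot until no new states appear). It has 22 states:
  I0: { [B → . L -], [B → . e F L], [B → . id g], [B' → . B], [L → . - L e], [L → . e L L], [L → . f f], [L → . id B] }  — shift
  I1: { [L → - . L e], [L → . - L e], [L → . e L L], [L → . f f], [L → . id B] }  — shift
  I2: { [B' → B .] }  — accept
  I3: { [B → L . -] }  — shift
  I4: { [B → e . F L], [F → . e f e], [L → . - L e], [L → . e L L], [L → . f f], [L → . id B], [L → e . L L] }  — shift
  I5: { [L → f . f] }  — shift
  I6: { [B → . L -], [B → . e F L], [B → . id g], [B → id . g], [L → . - L e], [L → . e L L], [L → . f f], [L → . id B], [L → id . B] }  — shift
  I7: { [L → id B .] }  — reduce
  I8: { [B → id g .] }  — reduce
  I9: { [L → f f .] }  — reduce
  I10: { [B → e F . L], [L → . - L e], [L → . e L L], [L → . f f], [L → . id B] }  — shift
  I11: { [L → . - L e], [L → . e L L], [L → . f f], [L → . id B], [L → e L . L] }  — shift
  I12: { [F → e . f e], [L → . - L e], [L → . e L L], [L → . f f], [L → . id B], [L → e . L L] }  — shift
  I13: { [B → . L -], [B → . e F L], [B → . id g], [L → . - L e], [L → . e L L], [L → . f f], [L → . id B], [L → id . B] }  — shift
  I14: { [L → . - L e], [L → . e L L], [L → . f f], [L → . id B], [L → e . L L] }  — shift
  I15: { [F → e f . e], [L → f . f] }  — shift
  I16: { [F → e f e .] }  — reduce
  I17: { [L → e L L .] }  — reduce
  I18: { [B → e F L .] }  — reduce
  I19: { [B → L - .] }  — reduce
  I20: { [L → - L . e] }  — shift
  I21: { [L → - L e .] }  — reduce

Every state is either a pure shift/goto state or contains exactly one complete item and nothing to shift — no conflicts. The grammar is LR(0).

Answer: Yes, the grammar is LR(0)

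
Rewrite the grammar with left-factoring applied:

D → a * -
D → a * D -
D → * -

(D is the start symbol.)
Left-factoring transforms A → αβ₁ | αβ₂ into A → αA' and A' → β₁ | β₂
(α is the longest common prefix among the alternatives). Repeat until
no nonterminal has two alternatives with a common prefix.

Round 1: D has alternatives sharing prefix 'a *'. Introduce D': D → a * D'
  Add: D' → -
  Add: D' → D -

No remaining common prefixes — done.

Resulting grammar:
D → a * D'
D' → -
D' → D -
D → * -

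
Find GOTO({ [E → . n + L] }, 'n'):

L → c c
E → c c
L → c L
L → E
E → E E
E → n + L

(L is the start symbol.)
{ [E → n . + L] }

GOTO(I, 'n') = CLOSURE({ [A → αX.β] : [A → α.Xβ] ∈ I, X = 'n' })

Items with dot before 'n', with the dot advanced:
  [E → . n + L] → [E → n . + L]
Closure adds nothing (no advanced item has the dot before a non-terminal).

GOTO = { [E → n . + L] }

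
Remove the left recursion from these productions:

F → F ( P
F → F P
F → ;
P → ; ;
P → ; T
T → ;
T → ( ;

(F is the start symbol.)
F → ; F'
F' → ( P F'
F' → P F'
F' → ε
P → ; ;
P → ; T
T → ;
T → ( ;

F is directly left-recursive. The standard transformation for
  A → A α₁ | ... | A α_m | β₁ | ... | β_n
is
  A  → β₁ A' | ... | β_n A'
  A' → α₁ A' | ... | α_m A' | ε

F → ; becomes F → ; F'
F → F ( P becomes F' → ( P F'
F → F P becomes F' → P F'
Add F' → ε

Productions for other non-terminals are unchanged:
  P → ; ;
  P → ; T
  T → ;
  T → ( ;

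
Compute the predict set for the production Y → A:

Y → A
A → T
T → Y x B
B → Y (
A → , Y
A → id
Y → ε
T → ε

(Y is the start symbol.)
{ $, '(', ',', 'id', 'x' }

PREDICT(Y → A) = (FIRST(RHS) \ {ε}) ∪ (FOLLOW(Y) if ε ∈ FIRST(RHS), i.e. RHS ⇒* ε)
FIRST(A) = { ',', 'id', 'x', ε }
FIRST(A) = { ',', 'id', 'x', ε }
ε ∈ FIRST(A) (the right-hand side is nullable), so add FOLLOW(Y) = { $, '(', 'x' }
PREDICT(Y → A) = { $, '(', ',', 'id', 'x' }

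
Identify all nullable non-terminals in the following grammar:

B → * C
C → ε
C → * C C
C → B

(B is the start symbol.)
A non-terminal is nullable if it can derive ε (the empty string): either it has an ε-production, or it has a production whose right-hand side consists entirely of nullable non-terminals.

ε-productions: C → ε
So C is immediately nullable.
No further non-terminal can be added: every production for the remaining non-terminals contains a terminal or a non-nullable non-terminal.
Nullable = { 'C' }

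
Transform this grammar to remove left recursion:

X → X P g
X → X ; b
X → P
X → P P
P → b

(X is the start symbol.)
X is directly left-recursive. The standard transformation for
  A → A α₁ | ... | A α_m | β₁ | ... | β_n
is
  A  → β₁ A' | ... | β_n A'
  A' → α₁ A' | ... | α_m A' | ε

X → P becomes X → P X'
X → P P becomes X → P P X'
X → X P g becomes X' → P g X'
X → X ; b becomes X' → ; b X'
Add X' → ε

Productions for other non-terminals are unchanged:
  P → b

Resulting grammar:
X → P X'
X → P P X'
X' → P g X'
X' → ; b X'
X' → ε
P → b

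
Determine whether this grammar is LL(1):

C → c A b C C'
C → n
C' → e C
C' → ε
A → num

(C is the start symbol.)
No. Predict set conflict for C': { 'e' }

A grammar is LL(1) if for each non-terminal N with multiple productions, the predict sets of those productions are pairwise disjoint, where PREDICT(N → α) = (FIRST(α) \ {ε}) ∪ (FOLLOW(N) if α ⇒* ε).

Relevant sets:
  FOLLOW(C') = { $, 'e' }

For C:
  PREDICT(C → c A b C C') = { 'c' }
  PREDICT(C → n) = { 'n' }
For C':
  PREDICT(C' → e C) = { 'e' }
  PREDICT(C' → ε) = { $, 'e' }
A has a single production, so nothing to check there.

Conflict found: Predict set conflict for C': { 'e' }
The grammar is NOT LL(1).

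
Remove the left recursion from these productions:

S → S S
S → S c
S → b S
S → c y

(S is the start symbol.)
S is directly left-recursive. The standard transformation for
  A → A α₁ | ... | A α_m | β₁ | ... | β_n
is
  A  → β₁ A' | ... | β_n A'
  A' → α₁ A' | ... | α_m A' | ε

S → b S becomes S → b S S'
S → c y becomes S → c y S'
S → S S becomes S' → S S'
S → S c becomes S' → c S'
Add S' → ε

Resulting grammar:
S → b S S'
S → c y S'
S' → S S'
S' → c S'
S' → ε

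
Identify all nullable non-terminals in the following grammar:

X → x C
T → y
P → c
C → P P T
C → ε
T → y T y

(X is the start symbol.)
{ 'C' }

A non-terminal is nullable if it can derive ε (the empty string): either it has an ε-production, or it has a production whose right-hand side consists entirely of nullable non-terminals.

ε-productions: C → ε
So C is immediately nullable.
No further non-terminal can be added: every production for the remaining non-terminals contains a terminal or a non-nullable non-terminal.
Nullable = { 'C' }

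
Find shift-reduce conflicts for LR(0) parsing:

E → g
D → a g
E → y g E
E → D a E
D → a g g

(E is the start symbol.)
Yes — I8: [D → a g .] vs [D → a g . g]

A shift-reduce conflict occurs when an LR(0) state has both:
  - a complete (reduce) item [A → α .] (dot at the end), and
  - a shift item [B → β . c γ] (dot before a terminal).

Augment with E' → E and build the canonical LR(0) collection (I0 = CLOSURE({[E' → . E]}), then GOTO on every symbol after a dot until no new states appear). It has 12 states:
  I0: { [D → . a g g], [D → . a g], [E → . D a E], [E → . g], [E → . y g E], [E' → . E] }  — shift
  I1: { [E → D . a E] }  — shift
  I2: { [E' → E .] }  — accept
  I3: { [D → a . g g], [D → a . g] }  — shift
  I4: { [E → g .] }  — reduce
  I5: { [E → y . g E] }  — shift
  I6: { [D → . a g g], [D → . a g], [E → . D a E], [E → . g], [E → . y g E], [E → y g . E] }  — shift
  I7: { [E → y g E .] }  — reduce
  I8: { [D → a g . g], [D → a g .] }  — shift, reduce
  I9: { [D → a g g .] }  — reduce
  I10: { [D → . a g g], [D → . a g], [E → . D a E], [E → . g], [E → . y g E], [E → D a . E] }  — shift
  I11: { [E → D a E .] }  — reduce

I8 contains reduce item [D → a g .] and shift item [D → a g . g] — shift-reduce conflict.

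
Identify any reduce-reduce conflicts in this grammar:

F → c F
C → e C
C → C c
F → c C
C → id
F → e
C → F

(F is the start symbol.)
Yes — I5: [C → F .] vs [F → c F .]

Augment with F' → F and build the canonical LR(0) collection (I0 = CLOSURE({[F' → . F]}), then GOTO on every symbol after a dot until no new states appear). It has 11 states:
  I0: { [F → . c C], [F → . c F], [F → . e], [F' → . F] }  — shift
  I1: { [F' → F .] }  — accept
  I2: { [C → . C c], [C → . F], [C → . e C], [C → . id], [F → . c C], [F → . c F], [F → . e], [F → c . C], [F → c . F] }  — shift
  I3: { [F → e .] }  — reduce
  I4: { [C → C . c], [F → c C .] }  — shift, reduce
  I5: { [C → F .], [F → c F .] }  — 2 reduces
  I6: { [C → . C c], [C → . F], [C → . e C], [C → . id], [C → e . C], [F → . c C], [F → . c F], [F → . e], [F → e .] }  — shift, reduce
  I7: { [C → id .] }  — reduce
  I8: { [C → C . c], [C → e C .] }  — shift, reduce
  I9: { [C → F .] }  — reduce
  I10: { [C → C c .] }  — reduce

I5 contains complete items [C → F .], [F → c F .] — reduce-reduce conflict.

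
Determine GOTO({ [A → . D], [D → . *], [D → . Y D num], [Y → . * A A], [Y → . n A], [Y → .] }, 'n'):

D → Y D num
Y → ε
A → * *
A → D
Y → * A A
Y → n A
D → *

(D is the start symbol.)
GOTO(I, 'n') = CLOSURE({ [A → αX.β] : [A → α.Xβ] ∈ I, X = 'n' })

Items with dot before 'n', with the dot advanced:
  [Y → . n A] → [Y → n . A]
Closure of the advanced items:
  [Y → n . A] has the dot before A: add [A → . * *], [A → . D]
  [A → . D] has the dot before D: add [D → . Y D num], [D → . *]
  [D → . Y D num] has the dot before Y: add [Y → .], [Y → . * A A], [Y → . n A]

GOTO = { [A → . * *], [A → . D], [D → . *], [D → . Y D num], [Y → . * A A], [Y → . n A], [Y → .], [Y → n . A] }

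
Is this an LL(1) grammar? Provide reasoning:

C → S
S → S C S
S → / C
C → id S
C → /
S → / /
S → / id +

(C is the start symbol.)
No. Predict set conflict for C: { '/' }

Relevant sets:
  FIRST(S) = { '/' }

For C:
  PREDICT(C → S) = { '/' }
  PREDICT(C → id S) = { 'id' }
  PREDICT(C → '/') = { '/' }
For S:
  PREDICT(S → S C S) = { '/' }
  PREDICT(S → '/' C) = { '/' }
  PREDICT(S → '/' '/') = { '/' }
  PREDICT(S → '/' id '+') = { '/' }

Conflict found: Predict set conflict for C: { '/' }
The grammar is NOT LL(1).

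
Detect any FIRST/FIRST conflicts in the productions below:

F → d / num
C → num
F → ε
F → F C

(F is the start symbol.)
Yes. F → d '/' num / F → F C on { 'd' }

A FIRST/FIRST conflict occurs when two productions N → α and N → β for the same non-terminal have FIRST(α) ∩ FIRST(β) ≠ ∅ (with ε ∈ FIRST of a nullable right-hand side, so two nullable alternatives also conflict).

FIRST sets of the non-terminals at (or reachable through a nullable prefix from) the front of some alternative:
  FIRST(F) = { 'd', 'num', ε }
  FIRST(C) = { 'num' }

Productions for F:
  F → d / num: FIRST = { 'd' }
  F → ε: FIRST = { ε }
  F → F C: FIRST = { 'd', 'num' }
C has only one production, so no FIRST/FIRST conflict is possible there.

Conflict for F: F → d / num and F → F C
  Overlap: { 'd' }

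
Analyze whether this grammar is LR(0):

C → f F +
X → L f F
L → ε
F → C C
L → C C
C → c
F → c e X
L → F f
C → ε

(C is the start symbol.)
No. Shift-reduce conflict between [C → .] and [C → . c]

A grammar is LR(0) if no state in the canonical LR(0) collection has:
  - both a shift item (dot before a terminal) and a complete item (shift-reduce conflict), or
  - two or more complete items (reduce-reduce conflict; the accept item [C' → C .] counts as a complete item here).

Augment with C' → C and build the canonical LR(0) collection (I0 = CLOSURE({[C' → . C]}), then GOTO on every symbol after a dot until no new states appear). It has 18 states:
  I0: { [C → . c], [C → . f F +], [C → .], [C' → . C] }  — shift, reduce
  I1: { [C' → C .] }  — accept
  I2: { [C → c .] }  — reduce
  I3: { [C → . c], [C → . f F +], [C → .], [C → f . F +], [F → . C C], [F → . c e X] }  — shift, reduce
  I4: { [C → . c], [C → . f F +], [C → .], [F → C . C] }  — shift, reduce
  I5: { [C → f F . +] }  — shift
  I6: { [C → c .], [F → c . e X] }  — shift, reduce
  I7: { [C → . c], [C → . f F +], [C → .], [F → . C C], [F → . c e X], [F → c e . X], [L → . C C], [L → . F f], [L → .], [X → . L f F] }  — shift, 2 reduces
  I8: { [C → . c], [C → . f F +], [C → .], [F → C . C], [L → C . C] }  — shift, reduce
  I9: { [L → F . f] }  — shift
  I10: { [X → L . f F] }  — shift
  I11: { [F → c e X .] }  — reduce
  I12: { [C → . c], [C → . f F +], [C → .], [F → . C C], [F → . c e X], [X → L f . F] }  — shift, reduce
  I13: { [X → L f F .] }  — reduce
  I14: { [L → F f .] }  — reduce
  I15: { [F → C C .], [L → C C .] }  — 2 reduces
  I16: { [C → f F + .] }  — reduce
  I17: { [F → C C .] }  — reduce

Conflict in state I0:
  Shift-reduce conflict between [C → .] and [C → . c]
So the grammar is NOT LR(0).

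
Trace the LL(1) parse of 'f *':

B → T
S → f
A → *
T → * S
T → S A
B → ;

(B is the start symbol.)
Stack is shown with the top on the left.

Stack  Input  Action
--------------------
B $    f * $  output B → T
T $    f * $  output T → S A
S A $  f * $  output S → f
f A $  f * $  match 'f'
A $    * $    output A → *
* $    * $    match '*'
$      $      accept

The string is accepted.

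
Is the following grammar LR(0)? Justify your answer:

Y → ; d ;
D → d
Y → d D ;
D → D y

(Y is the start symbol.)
A grammar is LR(0) if no state in the canonical LR(0) collection has:
  - both a shift item (dot before a terminal) and a complete item (shift-reduce conflict), or
  - two or more complete items (reduce-reduce conflict; the accept item [Y' → Y .] counts as a complete item here).

Augment with Y' → Y and build the canonical LR(0) collection (I0 = CLOSURE({[Y' → . Y]}), then GOTO on every symbol after a dot until no new states appear). It has 10 states:
  I0: { [Y → . ; d ;], [Y → . d D ;], [Y' → . Y] }  — shift
  I1: { [Y → ; . d ;] }  — shift
  I2: { [Y' → Y .] }  — accept
  I3: { [D → . D y], [D → . d], [Y → d . D ;] }  — shift
  I4: { [D → D . y], [Y → d D . ;] }  — shift
  I5: { [D → d .] }  — reduce
  I6: { [Y → d D ; .] }  — reduce
  I7: { [D → D y .] }  — reduce
  I8: { [Y → ; d . ;] }  — shift
  I9: { [Y → ; d ; .] }  — reduce

Every state is either a pure shift/goto state or contains exactly one complete item and nothing to shift — no conflicts. The grammar is LR(0).

Answer: Yes, the grammar is LR(0)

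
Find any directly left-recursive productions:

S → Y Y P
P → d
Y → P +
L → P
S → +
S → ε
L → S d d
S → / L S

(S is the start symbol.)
No direct left recursion

Direct left recursion occurs when N → N α for some non-terminal N (the right-hand side begins with the left-hand side itself).

S → Y Y P: starts with Y
P → d: starts with d
Y → P +: starts with P
L → P: starts with P
S → +: starts with '+'
S → ε: starts with ε
L → S d d: starts with S
S → / L S: starts with '/'

No direct left recursion found.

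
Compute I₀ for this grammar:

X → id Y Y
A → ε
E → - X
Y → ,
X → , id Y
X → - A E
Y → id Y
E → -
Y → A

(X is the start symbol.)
First, augment the grammar with X' → X
I₀ = CLOSURE({ [X' → . X] }):
  [X' → . X] has the dot before X: add [X → . id Y Y], [X → . , id Y], [X → . - A E]
No further items can be added.

I₀ = { [X → . , id Y], [X → . - A E], [X → . id Y Y], [X' → . X] }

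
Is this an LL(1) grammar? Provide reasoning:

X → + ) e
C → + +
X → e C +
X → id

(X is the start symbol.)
Yes, the grammar is LL(1).

For X:
  PREDICT(X → '+' ')' e) = { '+' }
  PREDICT(X → e C '+') = { 'e' }
  PREDICT(X → id) = { 'id' }
C has a single production, so nothing to check there.

All predict sets are disjoint. The grammar IS LL(1).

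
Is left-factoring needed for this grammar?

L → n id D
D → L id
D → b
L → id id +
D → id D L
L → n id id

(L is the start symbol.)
Left-factoring is needed when two productions for the same non-terminal
share a common prefix on the right-hand side.

Productions for L:
  L → n id D
  L → id id +
  L → n id id
Productions for D:
  D → L id
  D → b
  D → id D L

Found common prefix 'n id' in productions for L

Answer: Yes, L has productions with common prefix 'n id'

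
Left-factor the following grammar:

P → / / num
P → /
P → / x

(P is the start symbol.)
Left-factoring transforms A → αβ₁ | αβ₂ into A → αA' and A' → β₁ | β₂
(α is the longest common prefix among the alternatives). Repeat until
no nonterminal has two alternatives with a common prefix.

Round 1: P has alternatives sharing prefix '/'. Introduce P': P → / P'
  Add: P' → / num
  Add: P' → ε
  Add: P' → x

No remaining common prefixes — done.

Resulting grammar:
P → / P'
P' → / num
P' → ε
P' → x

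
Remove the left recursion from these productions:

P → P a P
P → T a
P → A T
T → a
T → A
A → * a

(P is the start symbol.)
P → T a P'
P → A T P'
P' → a P P'
P' → ε
T → a
T → A
A → * a

P is directly left-recursive. The standard transformation for
  A → A α₁ | ... | A α_m | β₁ | ... | β_n
is
  A  → β₁ A' | ... | β_n A'
  A' → α₁ A' | ... | α_m A' | ε

P → T a becomes P → T a P'
P → A T becomes P → A T P'
P → P a P becomes P' → a P P'
Add P' → ε

Productions for other non-terminals are unchanged:
  T → a
  T → A
  A → * a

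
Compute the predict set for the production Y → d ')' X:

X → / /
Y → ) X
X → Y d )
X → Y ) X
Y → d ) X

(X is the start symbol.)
{ 'd' }

PREDICT(Y → d ')' X) = (FIRST(RHS) \ {ε}) ∪ (FOLLOW(Y) if ε ∈ FIRST(RHS), i.e. RHS ⇒* ε)
FIRST(d ')' X) = { 'd' }
ε ∉ FIRST(d ')' X), so FOLLOW(Y) is not added.
PREDICT(Y → d ')' X) = { 'd' }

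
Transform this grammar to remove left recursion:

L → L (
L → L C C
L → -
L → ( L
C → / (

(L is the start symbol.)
L → - L'
L → ( L L'
L' → ( L'
L' → C C L'
L' → ε
C → / (

L is directly left-recursive. The standard transformation for
  A → A α₁ | ... | A α_m | β₁ | ... | β_n
is
  A  → β₁ A' | ... | β_n A'
  A' → α₁ A' | ... | α_m A' | ε

L → - becomes L → - L'
L → ( L becomes L → ( L L'
L → L ( becomes L' → ( L'
L → L C C becomes L' → C C L'
Add L' → ε

Productions for other non-terminals are unchanged:
  C → / (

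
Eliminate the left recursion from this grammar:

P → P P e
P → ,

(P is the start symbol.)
P → , P'
P' → P e P'
P' → ε

P is directly left-recursive. The standard transformation for
  A → A α₁ | ... | A α_m | β₁ | ... | β_n
is
  A  → β₁ A' | ... | β_n A'
  A' → α₁ A' | ... | α_m A' | ε

P → , becomes P → , P'
P → P P e becomes P' → P e P'
Add P' → ε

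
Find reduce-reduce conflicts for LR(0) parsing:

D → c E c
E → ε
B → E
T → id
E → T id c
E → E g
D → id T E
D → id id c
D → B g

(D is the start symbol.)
No reduce-reduce conflicts

A reduce-reduce conflict occurs when an LR(0) state has two complete items [A → α .] and [B → β .] — both call for a reduction, and with no lookahead the parser cannot choose between them.

Augment with D' → D and build the canonical LR(0) collection (I0 = CLOSURE({[D' → . D]}), then GOTO on every symbol after a dot until no new states appear). It has 18 states:
  I0: { [B → . E], [D → . B g], [D → . c E c], [D → . id T E], [D → . id id c], [D' → . D], [E → . E g], [E → . T id c], [E → .], [T → . id] }  — shift, reduce
  I1: { [D → B . g] }  — shift
  I2: { [D' → D .] }  — accept
  I3: { [B → E .], [E → E . g] }  — shift, reduce
  I4: { [E → T . id c] }  — shift
  I5: { [D → c . E c], [E → . E g], [E → . T id c], [E → .], [T → . id] }  — shift, reduce
  I6: { [D → id . T E], [D → id . id c], [T → . id], [T → id .] }  — shift, reduce
  I7: { [D → id T . E], [E → . E g], [E → . T id c], [E → .], [T → . id] }  — shift, reduce
  I8: { [D → id id . c], [T → id .] }  — shift, reduce
  I9: { [D → id id c .] }  — reduce
  I10: { [D → id T E .], [E → E . g] }  — shift, reduce
  I11: { [T → id .] }  — reduce
  I12: { [E → E g .] }  — reduce
  I13: { [D → c E . c], [E → E . g] }  — shift
  I14: { [D → c E c .] }  — reduce
  I15: { [E → T id . c] }  — shift
  I16: { [E → T id c .] }  — reduce
  I17: { [D → B g .] }  — reduce

No state contains more than one complete item.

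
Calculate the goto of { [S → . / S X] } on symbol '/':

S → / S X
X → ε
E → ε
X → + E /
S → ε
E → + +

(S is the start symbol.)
{ [S → . / S X], [S → .], [S → / . S X] }

GOTO(I, '/') = CLOSURE({ [A → αX.β] : [A → α.Xβ] ∈ I, X = '/' })

Items with dot before '/', with the dot advanced:
  [S → . / S X] → [S → / . S X]
Closure of the advanced items:
  [S → / . S X] has the dot before S: add [S → . / S X], [S → .]

GOTO = { [S → . / S X], [S → .], [S → / . S X] }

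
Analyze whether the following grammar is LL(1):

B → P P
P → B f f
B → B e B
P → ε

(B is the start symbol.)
No. Predict set conflict for B: { 'e', 'f' }

Relevant sets:
  FIRST(P) = { 'e', 'f', ε }
  FIRST(B) = { 'e', 'f', ε }
  FOLLOW(B) = { $, 'e', 'f' }
  FOLLOW(P) = { $, 'e', 'f' }

For B:
  PREDICT(B → P P) = { $, 'e', 'f' }
  PREDICT(B → B e B) = { 'e', 'f' }
For P:
  PREDICT(P → B f f) = { 'e', 'f' }
  PREDICT(P → ε) = { $, 'e', 'f' }

Conflict found: Predict set conflict for B: { 'e', 'f' }
The grammar is NOT LL(1).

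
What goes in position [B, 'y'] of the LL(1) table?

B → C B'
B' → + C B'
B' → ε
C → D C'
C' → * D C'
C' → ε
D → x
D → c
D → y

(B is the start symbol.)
To find M[B, 'y'], we find productions for B where 'y' is in the predict set (PREDICT(N → α) = (FIRST(α) \ {ε}) ∪ (FOLLOW(N) if α ⇒* ε)).

Relevant sets:
  FIRST(C) = { 'c', 'x', 'y' }

B → C B': PREDICT = { 'c', 'x', 'y' }
  'y' is in predict set, so this production goes in M[B, 'y']

M[B, 'y'] = B → C B'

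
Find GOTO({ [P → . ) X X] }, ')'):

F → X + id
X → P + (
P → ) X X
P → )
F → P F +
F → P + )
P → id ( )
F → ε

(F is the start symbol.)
GOTO(I, ')') = CLOSURE({ [A → αX.β] : [A → α.Xβ] ∈ I, X = ')' })

Items with dot before ')', with the dot advanced:
  [P → . ) X X] → [P → ) . X X]
Closure of the advanced items:
  [P → ) . X X] has the dot before X: add [X → . P + (]
  [X → . P + (] has the dot before P: add [P → . ) X X], [P → . )], [P → . id ( )]

GOTO = { [P → ) . X X], [P → . ) X X], [P → . )], [P → . id ( )], [X → . P + (] }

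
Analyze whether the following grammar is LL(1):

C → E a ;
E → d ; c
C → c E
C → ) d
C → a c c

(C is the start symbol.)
Yes, the grammar is LL(1).

A grammar is LL(1) if for each non-terminal N with multiple productions, the predict sets of those productions are pairwise disjoint, where PREDICT(N → α) = (FIRST(α) \ {ε}) ∪ (FOLLOW(N) if α ⇒* ε).

Relevant sets:
  FIRST(E) = { 'd' }

For C:
  PREDICT(C → E a ';') = { 'd' }
  PREDICT(C → c E) = { 'c' }
  PREDICT(C → ')' d) = { ')' }
  PREDICT(C → a c c) = { 'a' }
E has a single production, so nothing to check there.

All predict sets are disjoint. The grammar IS LL(1).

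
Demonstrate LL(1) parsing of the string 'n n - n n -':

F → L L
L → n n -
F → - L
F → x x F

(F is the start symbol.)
Stack is shown with the top on the left.

Stack      Input          Action
--------------------------------
F $        n n - n n - $  output F → L L
L L $      n n - n n - $  output L → n n -
n n - L $  n n - n n - $  match 'n'
n - L $    n - n n - $    match 'n'
- L $      - n n - $      match '-'
L $        n n - $        output L → n n -
n n - $    n n - $        match 'n'
n - $      n - $          match 'n'
- $        - $            match '-'
$          $              accept

The string is accepted.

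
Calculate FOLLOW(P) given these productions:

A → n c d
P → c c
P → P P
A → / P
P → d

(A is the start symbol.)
{ $, 'c', 'd' }

To compute FOLLOW(P), find every occurrence of P on a right-hand side N → α P β: add FIRST(β) \ {ε}, and if β is empty or nullable also add FOLLOW(N). Iterate to a fixed point.

In P → P P: P is followed by P, add FIRST(P) \ {ε} = { 'c', 'd' }
In P → P P: P is at the end; this adds FOLLOW(P) to itself — nothing new
In A → / P: P is at the end, add FOLLOW(A)

The FOLLOW sets referred to above (computed the same way, to a fixed point):
  FOLLOW(A) = { $ }

Taking the union: FOLLOW(P) = { $, 'c', 'd' }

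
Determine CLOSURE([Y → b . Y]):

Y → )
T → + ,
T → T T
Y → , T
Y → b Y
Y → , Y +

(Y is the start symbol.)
{ [Y → . )], [Y → . , T], [Y → . , Y +], [Y → . b Y], [Y → b . Y] }

Start with: [Y → b . Y]
  [Y → b . Y] has the dot before Y: add [Y → . )], [Y → . , T], [Y → . b Y], [Y → . , Y +]
No further items can be added.

CLOSURE = { [Y → . )], [Y → . , T], [Y → . , Y +], [Y → . b Y], [Y → b . Y] }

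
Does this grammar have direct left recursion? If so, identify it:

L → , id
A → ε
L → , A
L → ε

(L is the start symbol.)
No direct left recursion

Direct left recursion occurs when N → N α for some non-terminal N (the right-hand side begins with the left-hand side itself).

L → , id: starts with ','
A → ε: starts with ε
L → , A: starts with ','
L → ε: starts with ε

No direct left recursion found.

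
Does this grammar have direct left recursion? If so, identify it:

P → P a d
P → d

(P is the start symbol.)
P → P a d: LEFT RECURSIVE (starts with P)
P → d: starts with d

The grammar has direct left recursion on: P.

Answer: Yes, P is left-recursive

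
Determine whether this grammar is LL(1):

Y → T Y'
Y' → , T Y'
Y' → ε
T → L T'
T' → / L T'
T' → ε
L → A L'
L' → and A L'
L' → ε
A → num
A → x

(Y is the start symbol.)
Yes, the grammar is LL(1).

A grammar is LL(1) if for each non-terminal N with multiple productions, the predict sets of those productions are pairwise disjoint, where PREDICT(N → α) = (FIRST(α) \ {ε}) ∪ (FOLLOW(N) if α ⇒* ε).

Relevant sets:
  FOLLOW(Y') = { $ }
  FOLLOW(T') = { $, ',' }
  FOLLOW(L') = { $, ',', '/' }

For Y':
  PREDICT(Y' → ',' T Y') = { ',' }
  PREDICT(Y' → ε) = { $ }
For T':
  PREDICT(T' → '/' L T') = { '/' }
  PREDICT(T' → ε) = { $, ',' }
For L':
  PREDICT(L' → and A L') = { 'and' }
  PREDICT(L' → ε) = { $, ',', '/' }
For A:
  PREDICT(A → num) = { 'num' }
  PREDICT(A → x) = { 'x' }
Y, T, L have a single production, so nothing to check there.

All predict sets are disjoint. The grammar IS LL(1).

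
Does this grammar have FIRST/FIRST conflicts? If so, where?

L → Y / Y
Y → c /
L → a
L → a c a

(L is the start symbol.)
A FIRST/FIRST conflict occurs when two productions N → α and N → β for the same non-terminal have FIRST(α) ∩ FIRST(β) ≠ ∅ (with ε ∈ FIRST of a nullable right-hand side, so two nullable alternatives also conflict).

FIRST sets of the non-terminals at (or reachable through a nullable prefix from) the front of some alternative:
  FIRST(Y) = { 'c' }

Productions for L:
  L → Y / Y: FIRST = { 'c' }
  L → a: FIRST = { 'a' }
  L → a c a: FIRST = { 'a' }
Y has only one production, so no FIRST/FIRST conflict is possible there.

Conflict for L: L → a and L → a c a
  Overlap: { 'a' }

Answer: Yes. L → a / L → a c a on { 'a' }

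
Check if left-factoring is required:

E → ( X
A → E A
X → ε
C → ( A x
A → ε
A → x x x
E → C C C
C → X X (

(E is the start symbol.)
No, left-factoring is not needed

Left-factoring is needed when two productions for the same non-terminal
share a common prefix on the right-hand side.

Productions for E:
  E → ( X
  E → C C C
Productions for A:
  A → E A
  A → ε
  A → x x x
Productions for C:
  C → ( A x
  C → X X (

No common prefixes found.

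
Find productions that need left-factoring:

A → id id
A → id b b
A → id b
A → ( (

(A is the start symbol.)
Left-factoring is needed when two productions for the same non-terminal
share a common prefix on the right-hand side.

Productions for A:
  A → id id
  A → id b b
  A → id b
  A → ( (

Found common prefix 'id' in productions for A

Answer: Yes, A has productions with common prefix 'id'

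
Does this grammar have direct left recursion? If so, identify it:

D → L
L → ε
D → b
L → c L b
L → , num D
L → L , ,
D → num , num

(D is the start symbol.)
Direct left recursion occurs when N → N α for some non-terminal N (the right-hand side begins with the left-hand side itself).

D → L: starts with L
L → ε: starts with ε
D → b: starts with b
L → c L b: starts with c
L → , num D: starts with ','
L → L , ,: LEFT RECURSIVE (starts with L)
D → num , num: starts with num

The grammar has direct left recursion on: L.

Answer: Yes, L is left-recursive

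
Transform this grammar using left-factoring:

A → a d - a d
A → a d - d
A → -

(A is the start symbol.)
Left-factoring transforms A → αβ₁ | αβ₂ into A → αA' and A' → β₁ | β₂
(α is the longest common prefix among the alternatives). Repeat until
no nonterminal has two alternatives with a common prefix.

Round 1: A has alternatives sharing prefix 'a d -'. Introduce A': A → a d - A'
  Add: A' → a d
  Add: A' → d

No remaining common prefixes — done.

Resulting grammar:
A → a d - A'
A' → a d
A' → d
A → -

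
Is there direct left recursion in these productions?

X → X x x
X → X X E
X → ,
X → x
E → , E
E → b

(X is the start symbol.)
Yes, X is left-recursive

Direct left recursion occurs when N → N α for some non-terminal N (the right-hand side begins with the left-hand side itself).

X → X x x: LEFT RECURSIVE (starts with X)
X → X X E: LEFT RECURSIVE (starts with X)
X → ,: starts with ','
X → x: starts with x
E → , E: starts with ','
E → b: starts with b

The grammar has direct left recursion on: X.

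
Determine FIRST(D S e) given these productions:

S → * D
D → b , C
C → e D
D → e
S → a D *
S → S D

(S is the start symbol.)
FIRST sets of the non-terminals involved (from the grammar, by fixed-point iteration):
  FIRST(D) = { 'b', 'e' }

To compute FIRST(D S e), process the symbols left to right:
Symbol D is a non-terminal. Add FIRST(D) \ {ε} = { 'b', 'e' }
D is not nullable (ε ∉ FIRST(D)), so stop here.
FIRST(D S e) = { 'b', 'e' }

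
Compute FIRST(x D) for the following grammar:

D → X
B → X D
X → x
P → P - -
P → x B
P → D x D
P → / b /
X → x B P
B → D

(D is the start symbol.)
{ 'x' }

To compute FIRST(x D), process the symbols left to right:
Symbol x is a terminal. Add 'x' and stop.
FIRST(x D) = { 'x' }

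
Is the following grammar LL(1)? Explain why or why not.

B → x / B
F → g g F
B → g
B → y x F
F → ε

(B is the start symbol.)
A grammar is LL(1) if for each non-terminal N with multiple productions, the predict sets of those productions are pairwise disjoint, where PREDICT(N → α) = (FIRST(α) \ {ε}) ∪ (FOLLOW(N) if α ⇒* ε).

Relevant sets:
  FOLLOW(F) = { $ }

For B:
  PREDICT(B → x '/' B) = { 'x' }
  PREDICT(B → g) = { 'g' }
  PREDICT(B → y x F) = { 'y' }
For F:
  PREDICT(F → g g F) = { 'g' }
  PREDICT(F → ε) = { $ }

All predict sets are disjoint. The grammar IS LL(1).

Answer: Yes, the grammar is LL(1).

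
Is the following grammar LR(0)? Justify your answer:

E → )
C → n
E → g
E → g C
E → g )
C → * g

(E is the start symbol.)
No. Shift-reduce conflict between [E → g .] and [C → . * g]

A grammar is LR(0) if no state in the canonical LR(0) collection has:
  - both a shift item (dot before a terminal) and a complete item (shift-reduce conflict), or
  - two or more complete items (reduce-reduce conflict; the accept item [E' → E .] counts as a complete item here).

Augment with E' → E and build the canonical LR(0) collection (I0 = CLOSURE({[E' → . E]}), then GOTO on every symbol after a dot until no new states appear). It has 9 states:
  I0: { [E → . )], [E → . g )], [E → . g C], [E → . g], [E' → . E] }  — shift
  I1: { [E → ) .] }  — reduce
  I2: { [E' → E .] }  — accept
  I3: { [C → . * g], [C → . n], [E → g . )], [E → g . C], [E → g .] }  — shift, reduce
  I4: { [E → g ) .] }  — reduce
  I5: { [C → * . g] }  — shift
  I6: { [E → g C .] }  — reduce
  I7: { [C → n .] }  — reduce
  I8: { [C → * g .] }  — reduce

Conflict in state I3:
  Shift-reduce conflict between [E → g .] and [C → . * g]
So the grammar is NOT LR(0).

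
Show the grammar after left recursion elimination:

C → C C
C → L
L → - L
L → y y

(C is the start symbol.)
C is directly left-recursive. The standard transformation for
  A → A α₁ | ... | A α_m | β₁ | ... | β_n
is
  A  → β₁ A' | ... | β_n A'
  A' → α₁ A' | ... | α_m A' | ε

C → L becomes C → L C'
C → C C becomes C' → C C'
Add C' → ε

Productions for other non-terminals are unchanged:
  L → - L
  L → y y

Resulting grammar:
C → L C'
C' → C C'
C' → ε
L → - L
L → y y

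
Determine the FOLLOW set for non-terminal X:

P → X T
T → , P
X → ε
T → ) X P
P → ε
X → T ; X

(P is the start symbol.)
{ $, ')', ',', ';' }

In P → X T: X is followed by T, add FIRST(T) \ {ε} = { ')', ',' }
In T → ) X P: X is followed by P, add FIRST(P) \ {ε} = { ')', ',' }
  P is nullable, so also add FOLLOW(T)
In X → T ; X: X is at the end; this adds FOLLOW(X) to itself — nothing new

The FOLLOW sets referred to above (computed the same way, to a fixed point):
  FOLLOW(T) = { $, ';' }

Taking the union: FOLLOW(X) = { $, ')', ',', ';' }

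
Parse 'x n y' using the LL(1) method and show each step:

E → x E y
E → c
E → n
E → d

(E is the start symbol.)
Stack is shown with the top on the left.

Stack    Input    Action
------------------------
E $      x n y $  output E → x E y
x E y $  x n y $  match 'x'
E y $    n y $    output E → n
n y $    n y $    match 'n'
y $      y $      match 'y'
$        $        accept

The string is accepted.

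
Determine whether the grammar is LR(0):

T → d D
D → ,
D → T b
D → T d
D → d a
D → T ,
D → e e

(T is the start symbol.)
Yes, the grammar is LR(0)

Augment with T' → T and build the canonical LR(0) collection (I0 = CLOSURE({[T' → . T]}), then GOTO on every symbol after a dot until no new states appear). It has 13 states:
  I0: { [T → . d D], [T' → . T] }  — shift
  I1: { [T' → T .] }  — accept
  I2: { [D → . ,], [D → . T ,], [D → . T b], [D → . T d], [D → . d a], [D → . e e], [T → . d D], [T → d . D] }  — shift
  I3: { [D → , .] }  — reduce
  I4: { [T → d D .] }  — reduce
  I5: { [D → T . ,], [D → T . b], [D → T . d] }  — shift
  I6: { [D → . ,], [D → . T ,], [D → . T b], [D → . T d], [D → . d a], [D → . e e], [D → d . a], [T → . d D], [T → d . D] }  — shift
  I7: { [D → e . e] }  — shift
  I8: { [D → e e .] }  — reduce
  I9: { [D → d a .] }  — reduce
  I10: { [D → T , .] }  — reduce
  I11: { [D → T b .] }  — reduce
  I12: { [D → T d .] }  — reduce

Every state is either a pure shift/goto state or contains exactly one complete item and nothing to shift — no conflicts. The grammar is LR(0).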